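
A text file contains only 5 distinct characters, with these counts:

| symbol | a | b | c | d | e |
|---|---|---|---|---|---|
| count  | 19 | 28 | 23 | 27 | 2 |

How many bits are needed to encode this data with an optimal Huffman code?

219

Merge the two smallest weights repeatedly:
e(2) + a(19) → 21
21 + c(23) → 44
d(27) + b(28) → 55
44 + 55 → 99
The encoded length is the sum of every internal node's weight: 21 + 44 + 55 + 99 = 219 bits.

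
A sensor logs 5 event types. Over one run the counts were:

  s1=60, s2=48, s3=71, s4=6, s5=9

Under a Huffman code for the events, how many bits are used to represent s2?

Build the tree from the bottom:
merge s4(6) and s5(9): 15
merge 15 and s2(48): 63
merge s1(60) and 63: 123
merge s3(71) and 123: 194
The subtree containing s2 is merged 3 times, so code length = 3.

3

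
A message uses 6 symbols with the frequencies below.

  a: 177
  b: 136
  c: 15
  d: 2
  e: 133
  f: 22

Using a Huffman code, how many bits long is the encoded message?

Build the Huffman tree bottom-up:
merge d(2) and c(15): 17
merge 17 and f(22): 39
merge 39 and e(133): 172
merge b(136) and 172: 308
merge a(177) and 308: 485
The encoded length is the sum of every internal node's weight: 17 + 39 + 172 + 308 + 485 = 1021 bits.

1021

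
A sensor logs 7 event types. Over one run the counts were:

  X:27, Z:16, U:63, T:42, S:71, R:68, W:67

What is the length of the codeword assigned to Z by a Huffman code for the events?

Build the tree from the bottom:
combine Z(16), X(27) → 43
combine T(42), 43 → 85
combine U(63), W(67) → 130
combine R(68), S(71) → 139
combine 85, 130 → 215
combine 139, 215 → 354
The subtree containing Z is merged 4 times, so code length = 4.

4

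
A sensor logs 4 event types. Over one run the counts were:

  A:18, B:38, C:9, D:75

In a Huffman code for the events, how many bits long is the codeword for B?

2

Repeatedly merge the two smallest:
combine C(9), A(18) → 27
combine 27, B(38) → 65
combine 65, D(75) → 140
B's leaf is at depth 2, giving a 2-bit codeword.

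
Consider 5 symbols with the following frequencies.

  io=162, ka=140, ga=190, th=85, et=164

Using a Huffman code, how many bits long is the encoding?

1707

Build the Huffman tree bottom-up:
combine th(85), ka(140) → 225
combine io(162), et(164) → 326
combine ga(190), 225 → 415
combine 326, 415 → 741
Each symbol's bit-cost is frequency × depth; summing gives 1707 bits (equivalently 225 + 326 + 415 + 741).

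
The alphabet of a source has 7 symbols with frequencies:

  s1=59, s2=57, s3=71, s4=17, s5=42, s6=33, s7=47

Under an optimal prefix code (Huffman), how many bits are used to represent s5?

Build the tree from the bottom:
combine s4(17), s6(33) → 50
combine s5(42), s7(47) → 89
combine 50, s2(57) → 107
combine s1(59), s3(71) → 130
combine 89, 107 → 196
combine 130, 196 → 326
s5 sits 3 levels below the root, so its codeword is 3 bits.

3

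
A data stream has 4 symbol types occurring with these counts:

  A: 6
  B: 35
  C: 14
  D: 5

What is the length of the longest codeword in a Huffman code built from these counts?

Merge the two lowest-weight nodes at each step:
combine D(5), A(6) → 11
combine 11, C(14) → 25
combine 25, B(35) → 60
The first pair merged (D, A) ends up deepest, at depth 3.

3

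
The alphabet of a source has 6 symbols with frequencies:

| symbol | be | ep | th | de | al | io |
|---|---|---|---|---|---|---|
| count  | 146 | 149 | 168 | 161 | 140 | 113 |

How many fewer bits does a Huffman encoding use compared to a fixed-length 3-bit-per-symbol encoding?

329

Fixed-length: 3 bits × 877 symbols = 2631 bits.
Huffman merges:
merge io(113) and al(140): 253
merge be(146) and ep(149): 295
merge de(161) and th(168): 329
merge 253 and 295: 548
merge 329 and 548: 877
Huffman total = 253 + 295 + 329 + 548 + 877 = 2302 bits.
Saving = 2631 − 2302 = 329 bits.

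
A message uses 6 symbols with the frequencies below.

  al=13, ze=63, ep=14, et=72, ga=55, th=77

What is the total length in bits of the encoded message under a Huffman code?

Build the Huffman tree bottom-up:
merge al(13) and ep(14): 27
merge 27 and ga(55): 82
merge ze(63) and et(72): 135
merge th(77) and 82: 159
merge 135 and 159: 294
Total encoded bits = sum of merged weights = 27 + 82 + 135 + 159 + 294 = 697.

697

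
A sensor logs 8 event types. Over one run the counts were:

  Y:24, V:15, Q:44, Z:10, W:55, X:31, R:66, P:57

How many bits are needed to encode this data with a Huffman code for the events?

Greedily combine the two least-frequent nodes:
merge Z(10) and V(15): 25
merge Y(24) and 25: 49
merge X(31) and Q(44): 75
merge 49 and W(55): 104
merge P(57) and R(66): 123
merge 75 and 104: 179
merge 123 and 179: 302
Total encoded bits = sum of merged weights = 25 + 49 + 75 + 104 + 123 + 179 + 302 = 857.

857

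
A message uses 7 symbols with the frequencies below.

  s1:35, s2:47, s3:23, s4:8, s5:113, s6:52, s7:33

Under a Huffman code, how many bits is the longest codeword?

Merge the two lowest-weight nodes at each step:
merge s4(8) and s3(23): 31
merge 31 and s7(33): 64
merge s1(35) and s2(47): 82
merge s6(52) and 64: 116
merge 82 and s5(113): 195
merge 116 and 195: 311
The first pair merged (s4, s3) ends up deepest, at depth 4.

4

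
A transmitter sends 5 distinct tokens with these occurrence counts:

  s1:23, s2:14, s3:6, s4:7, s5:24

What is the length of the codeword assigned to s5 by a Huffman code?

2

Huffman merges, smallest pair first:
merge s3(6) and s4(7): 13
merge 13 and s2(14): 27
merge s1(23) and s5(24): 47
merge 27 and 47: 74
The subtree containing s5 is merged 2 times, so code length = 2.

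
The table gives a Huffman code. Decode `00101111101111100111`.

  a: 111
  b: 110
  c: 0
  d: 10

Read left to right; each codeword is recognised as soon as it completes (prefix code):
  0→c | 0→c | 10→d | 111→a | 110→b | 111→a | 110→b | 0→c | 111→a
Decoded message: ccdababca

ccdababca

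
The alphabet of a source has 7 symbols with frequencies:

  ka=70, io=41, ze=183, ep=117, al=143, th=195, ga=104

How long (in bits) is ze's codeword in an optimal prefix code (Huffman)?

Huffman merges, smallest pair first:
combine io(41), ka(70) → 111
combine ga(104), 111 → 215
combine ep(117), al(143) → 260
combine ze(183), th(195) → 378
combine 215, 260 → 475
combine 378, 475 → 853
ze's leaf is at depth 2, giving a 2-bit codeword.

2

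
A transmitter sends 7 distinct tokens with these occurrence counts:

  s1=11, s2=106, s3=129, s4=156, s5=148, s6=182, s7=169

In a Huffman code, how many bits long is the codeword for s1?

4

Build the tree from the bottom:
merge s1(11) and s2(106): 117
merge 117 and s3(129): 246
merge s5(148) and s4(156): 304
merge s7(169) and s6(182): 351
merge 246 and 304: 550
merge 351 and 550: 901
The subtree containing s1 is merged 4 times, so code length = 4.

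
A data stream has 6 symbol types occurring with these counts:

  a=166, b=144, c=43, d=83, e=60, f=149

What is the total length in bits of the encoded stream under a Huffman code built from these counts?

1579

Merge the two smallest weights repeatedly:
combine c(43), e(60) → 103
combine d(83), 103 → 186
combine b(144), f(149) → 293
combine a(166), 186 → 352
combine 293, 352 → 645
Each symbol's bit-cost is frequency × depth; summing gives 1579 bits (equivalently 103 + 186 + 293 + 352 + 645).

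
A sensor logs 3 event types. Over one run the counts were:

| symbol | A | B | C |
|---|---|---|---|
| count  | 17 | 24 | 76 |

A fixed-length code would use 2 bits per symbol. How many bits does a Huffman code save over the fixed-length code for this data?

Fixed-length: 2 bits × 117 symbols = 234 bits.
Huffman merges:
A(17) + B(24) → 41
41 + C(76) → 117
Huffman total = 41 + 117 = 158 bits.
Saving = 234 − 158 = 76 bits.

76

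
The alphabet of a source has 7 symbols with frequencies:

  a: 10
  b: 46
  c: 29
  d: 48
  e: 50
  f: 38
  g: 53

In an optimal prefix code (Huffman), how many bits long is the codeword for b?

3

Build the tree from the bottom:
a(10) + c(29) → 39
f(38) + 39 → 77
b(46) + d(48) → 94
e(50) + g(53) → 103
77 + 94 → 171
103 + 171 → 274
b's leaf is at depth 3, giving a 3-bit codeword.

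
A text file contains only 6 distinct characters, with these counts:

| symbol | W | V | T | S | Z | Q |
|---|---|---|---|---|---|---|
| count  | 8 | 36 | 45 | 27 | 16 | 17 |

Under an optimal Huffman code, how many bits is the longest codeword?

Merge the two lowest-weight nodes at each step:
merge W(8) and Z(16): 24
merge Q(17) and 24: 41
merge S(27) and V(36): 63
merge 41 and T(45): 86
merge 63 and 86: 149
The first pair merged (W, Z) ends up deepest, at depth 4.

4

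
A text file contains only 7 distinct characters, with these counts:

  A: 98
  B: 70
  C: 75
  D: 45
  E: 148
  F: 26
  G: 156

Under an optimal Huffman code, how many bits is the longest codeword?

Merge the two lowest-weight nodes at each step:
F(26) + D(45) → 71
B(70) + 71 → 141
C(75) + A(98) → 173
141 + E(148) → 289
G(156) + 173 → 329
289 + 329 → 618
Maximum depth reached is 4.

4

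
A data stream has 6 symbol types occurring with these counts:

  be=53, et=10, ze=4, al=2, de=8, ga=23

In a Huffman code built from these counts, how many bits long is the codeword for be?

1

Build the tree from the bottom:
al(2) + ze(4) → 6
6 + de(8) → 14
et(10) + 14 → 24
ga(23) + 24 → 47
47 + be(53) → 100
be is merged only at the final step, so code length = 1.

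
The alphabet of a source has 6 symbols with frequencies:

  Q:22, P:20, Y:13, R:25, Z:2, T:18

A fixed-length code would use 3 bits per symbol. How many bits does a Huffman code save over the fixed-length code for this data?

Fixed-length: 3 bits × 100 symbols = 300 bits.
Huffman merges:
Z(2) + Y(13) → 15
15 + T(18) → 33
P(20) + Q(22) → 42
R(25) + 33 → 58
42 + 58 → 100
Huffman total = 15 + 33 + 42 + 58 + 100 = 248 bits.
Saving = 300 − 248 = 52 bits.

52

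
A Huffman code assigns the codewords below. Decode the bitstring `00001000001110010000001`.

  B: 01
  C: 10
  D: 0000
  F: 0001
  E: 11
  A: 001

Read left to right; each codeword is recognised as soon as it completes (prefix code):
  0000→D | 10→C | 0000→D | 11→E | 10→C | 01→B | 0000→D | 001→A
Decoded message: DCDECBDA

DCDECBDA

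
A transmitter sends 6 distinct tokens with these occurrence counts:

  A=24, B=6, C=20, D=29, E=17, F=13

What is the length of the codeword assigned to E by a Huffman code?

Repeatedly merge the two smallest:
B(6) + F(13) → 19
E(17) + 19 → 36
C(20) + A(24) → 44
D(29) + 36 → 65
44 + 65 → 109
E's leaf is at depth 3, giving a 3-bit codeword.

3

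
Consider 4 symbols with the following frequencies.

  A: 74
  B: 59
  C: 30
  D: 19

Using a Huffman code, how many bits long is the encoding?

Merge the two smallest weights repeatedly:
combine D(19), C(30) → 49
combine 49, B(59) → 108
combine A(74), 108 → 182
Each symbol's bit-cost is frequency × depth; summing gives 339 bits (equivalently 49 + 108 + 182).

339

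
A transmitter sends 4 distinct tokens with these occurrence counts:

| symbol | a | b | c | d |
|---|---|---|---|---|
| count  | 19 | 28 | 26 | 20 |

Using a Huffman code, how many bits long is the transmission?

Greedily combine the two least-frequent nodes:
a(19) + d(20) → 39
c(26) + b(28) → 54
39 + 54 → 93
Each symbol's bit-cost is frequency × depth; summing gives 186 bits (equivalently 39 + 54 + 93).

186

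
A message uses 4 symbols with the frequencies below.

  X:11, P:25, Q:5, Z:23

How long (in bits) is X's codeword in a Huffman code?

Repeatedly merge the two smallest:
merge Q(5) and X(11): 16
merge 16 and Z(23): 39
merge P(25) and 39: 64
X sits 3 levels below the root, so its codeword is 3 bits.

3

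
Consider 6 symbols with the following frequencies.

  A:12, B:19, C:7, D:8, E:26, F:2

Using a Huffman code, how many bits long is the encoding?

Build the Huffman tree bottom-up:
combine F(2), C(7) → 9
combine D(8), 9 → 17
combine A(12), 17 → 29
combine B(19), E(26) → 45
combine 29, 45 → 74
Total encoded bits = sum of merged weights = 9 + 17 + 29 + 45 + 74 = 174.

174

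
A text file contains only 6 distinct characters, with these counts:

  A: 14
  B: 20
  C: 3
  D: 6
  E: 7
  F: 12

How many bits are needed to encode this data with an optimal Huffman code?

Build the Huffman tree bottom-up:
C(3) + D(6) → 9
E(7) + 9 → 16
F(12) + A(14) → 26
16 + B(20) → 36
26 + 36 → 62
Each symbol's bit-cost is frequency × depth; summing gives 149 bits (equivalently 9 + 16 + 26 + 36 + 62).

149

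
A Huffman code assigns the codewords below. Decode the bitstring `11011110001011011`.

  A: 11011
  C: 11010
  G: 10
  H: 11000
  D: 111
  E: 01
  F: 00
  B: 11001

Read left to right; each codeword is recognised as soon as it completes (prefix code):
  11011→A | 11000→H | 10→G | 11011→A
Decoded message: AHGA

AHGA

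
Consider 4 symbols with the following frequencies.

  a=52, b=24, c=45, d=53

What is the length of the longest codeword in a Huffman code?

Merge the two lowest-weight nodes at each step:
b(24) + c(45) → 69
a(52) + d(53) → 105
69 + 105 → 174
Maximum depth reached is 2.

2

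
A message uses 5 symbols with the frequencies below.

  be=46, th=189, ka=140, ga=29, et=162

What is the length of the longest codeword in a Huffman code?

3

Merge the two lowest-weight nodes at each step:
merge ga(29) and be(46): 75
merge 75 and ka(140): 215
merge et(162) and th(189): 351
merge 215 and 351: 566
Maximum depth reached is 3.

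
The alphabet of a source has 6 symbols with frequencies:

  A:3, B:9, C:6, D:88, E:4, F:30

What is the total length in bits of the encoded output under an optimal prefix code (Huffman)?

234

Greedily combine the two least-frequent nodes:
combine A(3), E(4) → 7
combine C(6), 7 → 13
combine B(9), 13 → 22
combine 22, F(30) → 52
combine 52, D(88) → 140
Total encoded bits = sum of merged weights = 7 + 13 + 22 + 52 + 140 = 234.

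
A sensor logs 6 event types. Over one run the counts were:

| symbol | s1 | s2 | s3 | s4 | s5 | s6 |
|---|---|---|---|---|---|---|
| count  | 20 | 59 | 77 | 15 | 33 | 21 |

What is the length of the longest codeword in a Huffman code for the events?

3

Merge the two lowest-weight nodes at each step:
combine s4(15), s1(20) → 35
combine s6(21), s5(33) → 54
combine 35, 54 → 89
combine s2(59), s3(77) → 136
combine 89, 136 → 225
Maximum depth reached is 3.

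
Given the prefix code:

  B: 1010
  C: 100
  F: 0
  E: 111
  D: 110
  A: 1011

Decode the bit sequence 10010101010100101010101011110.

CBBCBBAD

Read left to right; each codeword is recognised as soon as it completes (prefix code):
  100→C | 1010→B | 1010→B | 100→C | 1010→B | 1010→B | 1011→A | 110→D
Decoded message: CBBCBBAD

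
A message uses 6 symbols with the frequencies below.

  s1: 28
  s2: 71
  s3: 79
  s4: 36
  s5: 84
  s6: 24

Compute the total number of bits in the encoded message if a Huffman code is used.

Merge the two smallest weights repeatedly:
merge s6(24) and s1(28): 52
merge s4(36) and 52: 88
merge s2(71) and s3(79): 150
merge s5(84) and 88: 172
merge 150 and 172: 322
The encoded length is the sum of every internal node's weight: 52 + 88 + 150 + 172 + 322 = 784 bits.

784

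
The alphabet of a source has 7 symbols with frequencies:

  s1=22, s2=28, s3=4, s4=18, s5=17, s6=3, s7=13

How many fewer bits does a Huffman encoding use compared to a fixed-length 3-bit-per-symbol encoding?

Fixed-length: 3 bits × 105 symbols = 315 bits.
Huffman merges:
s6(3) + s3(4) → 7
7 + s7(13) → 20
s5(17) + s4(18) → 35
20 + s1(22) → 42
s2(28) + 35 → 63
42 + 63 → 105
Huffman total = 7 + 20 + 35 + 42 + 63 + 105 = 272 bits.
Saving = 315 − 272 = 43 bits.

43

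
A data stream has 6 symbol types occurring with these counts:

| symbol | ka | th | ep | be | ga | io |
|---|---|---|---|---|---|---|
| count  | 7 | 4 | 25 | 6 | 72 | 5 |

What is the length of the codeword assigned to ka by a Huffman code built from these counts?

Repeatedly merge the two smallest:
combine th(4), io(5) → 9
combine be(6), ka(7) → 13
combine 9, 13 → 22
combine 22, ep(25) → 47
combine 47, ga(72) → 119
ka sits 4 levels below the root, so its codeword is 4 bits.

4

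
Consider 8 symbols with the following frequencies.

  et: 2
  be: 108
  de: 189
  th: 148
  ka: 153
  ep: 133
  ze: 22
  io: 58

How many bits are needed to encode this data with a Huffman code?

Greedily combine the two least-frequent nodes:
combine et(2), ze(22) → 24
combine 24, io(58) → 82
combine 82, be(108) → 190
combine ep(133), th(148) → 281
combine ka(153), de(189) → 342
combine 190, 281 → 471
combine 342, 471 → 813
The encoded length is the sum of every internal node's weight: 24 + 82 + 190 + 281 + 342 + 471 + 813 = 2203 bits.

2203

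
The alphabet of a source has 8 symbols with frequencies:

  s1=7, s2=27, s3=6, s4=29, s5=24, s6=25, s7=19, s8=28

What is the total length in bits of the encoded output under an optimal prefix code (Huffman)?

Merge the two smallest weights repeatedly:
merge s3(6) and s1(7): 13
merge 13 and s7(19): 32
merge s5(24) and s6(25): 49
merge s2(27) and s8(28): 55
merge s4(29) and 32: 61
merge 49 and 55: 104
merge 61 and 104: 165
The encoded length is the sum of every internal node's weight: 13 + 32 + 49 + 55 + 61 + 104 + 165 = 479 bits.

479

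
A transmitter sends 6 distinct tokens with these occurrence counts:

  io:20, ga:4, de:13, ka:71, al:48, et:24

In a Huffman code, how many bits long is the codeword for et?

3

Huffman merges, smallest pair first:
ga(4) + de(13) → 17
17 + io(20) → 37
et(24) + 37 → 61
al(48) + 61 → 109
ka(71) + 109 → 180
et sits 3 levels below the root, so its codeword is 3 bits.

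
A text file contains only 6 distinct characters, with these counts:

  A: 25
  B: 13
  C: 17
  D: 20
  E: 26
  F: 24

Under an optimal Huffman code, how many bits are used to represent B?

Repeatedly merge the two smallest:
merge B(13) and C(17): 30
merge D(20) and F(24): 44
merge A(25) and E(26): 51
merge 30 and 44: 74
merge 51 and 74: 125
B's leaf is at depth 3, giving a 3-bit codeword.

3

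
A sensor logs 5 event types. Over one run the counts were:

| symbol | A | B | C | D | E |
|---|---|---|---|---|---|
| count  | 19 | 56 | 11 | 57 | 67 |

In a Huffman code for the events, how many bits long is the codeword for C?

3

Repeatedly merge the two smallest:
merge C(11) and A(19): 30
merge 30 and B(56): 86
merge D(57) and E(67): 124
merge 86 and 124: 210
C sits 3 levels below the root, so its codeword is 3 bits.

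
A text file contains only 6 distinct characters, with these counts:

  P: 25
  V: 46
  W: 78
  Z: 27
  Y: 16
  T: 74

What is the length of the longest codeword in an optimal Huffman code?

4

Merge the two lowest-weight nodes at each step:
merge Y(16) and P(25): 41
merge Z(27) and 41: 68
merge V(46) and 68: 114
merge T(74) and W(78): 152
merge 114 and 152: 266
The rarest symbols sit at the bottom; the longest codeword is 4 bits.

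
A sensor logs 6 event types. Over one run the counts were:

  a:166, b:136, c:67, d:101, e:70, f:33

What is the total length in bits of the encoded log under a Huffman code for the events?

1416

Greedily combine the two least-frequent nodes:
combine f(33), c(67) → 100
combine e(70), 100 → 170
combine d(101), b(136) → 237
combine a(166), 170 → 336
combine 237, 336 → 573
The encoded length is the sum of every internal node's weight: 100 + 170 + 237 + 336 + 573 = 1416 bits.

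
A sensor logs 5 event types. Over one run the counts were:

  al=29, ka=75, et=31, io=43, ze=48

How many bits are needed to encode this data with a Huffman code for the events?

512

Build the Huffman tree bottom-up:
combine al(29), et(31) → 60
combine io(43), ze(48) → 91
combine 60, ka(75) → 135
combine 91, 135 → 226
Total encoded bits = sum of merged weights = 60 + 91 + 135 + 226 = 512.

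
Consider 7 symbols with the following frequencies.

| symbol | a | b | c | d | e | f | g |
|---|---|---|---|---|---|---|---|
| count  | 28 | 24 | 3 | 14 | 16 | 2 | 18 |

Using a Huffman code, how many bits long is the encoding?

268

Greedily combine the two least-frequent nodes:
f(2) + c(3) → 5
5 + d(14) → 19
e(16) + g(18) → 34
19 + b(24) → 43
a(28) + 34 → 62
43 + 62 → 105
Total encoded bits = sum of merged weights = 5 + 19 + 34 + 43 + 62 + 105 = 268.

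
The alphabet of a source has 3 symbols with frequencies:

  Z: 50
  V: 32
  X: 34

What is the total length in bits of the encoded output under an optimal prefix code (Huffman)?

182

Greedily combine the two least-frequent nodes:
V(32) + X(34) → 66
Z(50) + 66 → 116
Total encoded bits = sum of merged weights = 66 + 116 = 182.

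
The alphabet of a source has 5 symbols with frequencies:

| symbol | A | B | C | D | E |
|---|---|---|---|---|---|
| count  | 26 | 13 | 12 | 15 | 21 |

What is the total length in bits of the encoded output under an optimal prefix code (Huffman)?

199

Greedily combine the two least-frequent nodes:
combine C(12), B(13) → 25
combine D(15), E(21) → 36
combine 25, A(26) → 51
combine 36, 51 → 87
Total encoded bits = sum of merged weights = 25 + 36 + 51 + 87 = 199.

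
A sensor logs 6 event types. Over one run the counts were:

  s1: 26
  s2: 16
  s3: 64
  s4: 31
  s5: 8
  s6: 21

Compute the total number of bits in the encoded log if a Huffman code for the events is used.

394

Greedily combine the two least-frequent nodes:
combine s5(8), s2(16) → 24
combine s6(21), 24 → 45
combine s1(26), s4(31) → 57
combine 45, 57 → 102
combine s3(64), 102 → 166
Total encoded bits = sum of merged weights = 24 + 45 + 57 + 102 + 166 = 394.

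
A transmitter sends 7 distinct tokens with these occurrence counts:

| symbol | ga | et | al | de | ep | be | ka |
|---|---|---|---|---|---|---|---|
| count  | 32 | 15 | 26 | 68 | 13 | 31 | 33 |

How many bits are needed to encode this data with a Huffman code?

Build the Huffman tree bottom-up:
ep(13) + et(15) → 28
al(26) + 28 → 54
be(31) + ga(32) → 63
ka(33) + 54 → 87
63 + de(68) → 131
87 + 131 → 218
Each symbol's bit-cost is frequency × depth; summing gives 581 bits (equivalently 28 + 54 + 63 + 87 + 131 + 218).

581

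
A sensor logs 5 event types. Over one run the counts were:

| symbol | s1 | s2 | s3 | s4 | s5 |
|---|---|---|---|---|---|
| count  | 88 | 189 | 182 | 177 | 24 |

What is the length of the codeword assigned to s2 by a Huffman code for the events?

2

Build the tree from the bottom:
merge s5(24) and s1(88): 112
merge 112 and s4(177): 289
merge s3(182) and s2(189): 371
merge 289 and 371: 660
The subtree containing s2 is merged 2 times, so code length = 2.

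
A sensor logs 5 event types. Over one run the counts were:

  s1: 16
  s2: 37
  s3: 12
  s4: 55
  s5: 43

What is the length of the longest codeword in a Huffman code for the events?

3

Merge the two lowest-weight nodes at each step:
combine s3(12), s1(16) → 28
combine 28, s2(37) → 65
combine s5(43), s4(55) → 98
combine 65, 98 → 163
The rarest symbols sit at the bottom; the longest codeword is 3 bits.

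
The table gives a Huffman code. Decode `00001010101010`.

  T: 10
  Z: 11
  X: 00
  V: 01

Read left to right; each codeword is recognised as soon as it completes (prefix code):
  00→X | 00→X | 10→T | 10→T | 10→T | 10→T | 10→T
Decoded message: XXTTTTT

XXTTTTT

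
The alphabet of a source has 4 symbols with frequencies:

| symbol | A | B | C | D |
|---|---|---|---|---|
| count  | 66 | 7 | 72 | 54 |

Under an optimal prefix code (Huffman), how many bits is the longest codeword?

Merge the two lowest-weight nodes at each step:
B(7) + D(54) → 61
61 + A(66) → 127
C(72) + 127 → 199
Maximum depth reached is 3.

3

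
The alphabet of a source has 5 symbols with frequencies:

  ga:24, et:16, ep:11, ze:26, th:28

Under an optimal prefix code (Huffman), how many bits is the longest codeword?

3

Merge the two lowest-weight nodes at each step:
ep(11) + et(16) → 27
ga(24) + ze(26) → 50
27 + th(28) → 55
50 + 55 → 105
The rarest symbols sit at the bottom; the longest codeword is 3 bits.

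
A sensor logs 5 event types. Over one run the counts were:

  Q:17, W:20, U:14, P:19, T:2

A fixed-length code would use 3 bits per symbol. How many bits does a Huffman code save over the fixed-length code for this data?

56

Fixed-length: 3 bits × 72 symbols = 216 bits.
Huffman merges:
combine T(2), U(14) → 16
combine 16, Q(17) → 33
combine P(19), W(20) → 39
combine 33, 39 → 72
Huffman total = 16 + 33 + 39 + 72 = 160 bits.
Saving = 216 − 160 = 56 bits.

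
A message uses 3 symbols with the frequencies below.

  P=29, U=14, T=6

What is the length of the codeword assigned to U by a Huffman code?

2

Repeatedly merge the two smallest:
combine T(6), U(14) → 20
combine 20, P(29) → 49
U's leaf is at depth 2, giving a 2-bit codeword.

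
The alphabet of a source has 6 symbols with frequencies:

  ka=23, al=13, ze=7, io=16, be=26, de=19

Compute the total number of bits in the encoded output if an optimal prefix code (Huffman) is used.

Build the Huffman tree bottom-up:
ze(7) + al(13) → 20
io(16) + de(19) → 35
20 + ka(23) → 43
be(26) + 35 → 61
43 + 61 → 104
Total encoded bits = sum of merged weights = 20 + 35 + 43 + 61 + 104 = 263.

263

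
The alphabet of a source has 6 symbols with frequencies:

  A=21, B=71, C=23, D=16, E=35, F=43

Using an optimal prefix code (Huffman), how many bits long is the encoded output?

513

Greedily combine the two least-frequent nodes:
D(16) + A(21) → 37
C(23) + E(35) → 58
37 + F(43) → 80
58 + B(71) → 129
80 + 129 → 209
Total encoded bits = sum of merged weights = 37 + 58 + 80 + 129 + 209 = 513.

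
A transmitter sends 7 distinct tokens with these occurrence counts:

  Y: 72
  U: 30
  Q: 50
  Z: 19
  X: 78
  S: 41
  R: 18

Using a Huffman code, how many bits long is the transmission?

Build the Huffman tree bottom-up:
R(18) + Z(19) → 37
U(30) + 37 → 67
S(41) + Q(50) → 91
67 + Y(72) → 139
X(78) + 91 → 169
139 + 169 → 308
Each symbol's bit-cost is frequency × depth; summing gives 811 bits (equivalently 37 + 67 + 91 + 139 + 169 + 308).

811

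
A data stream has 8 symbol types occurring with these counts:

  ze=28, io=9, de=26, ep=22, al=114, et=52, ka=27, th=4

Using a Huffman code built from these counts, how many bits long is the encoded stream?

719

Greedily combine the two least-frequent nodes:
th(4) + io(9) → 13
13 + ep(22) → 35
de(26) + ka(27) → 53
ze(28) + 35 → 63
et(52) + 53 → 105
63 + 105 → 168
al(114) + 168 → 282
Each symbol's bit-cost is frequency × depth; summing gives 719 bits (equivalently 13 + 35 + 53 + 63 + 105 + 168 + 282).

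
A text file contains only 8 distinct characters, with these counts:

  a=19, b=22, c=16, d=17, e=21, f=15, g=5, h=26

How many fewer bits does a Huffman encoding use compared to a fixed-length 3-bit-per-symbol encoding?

6

Fixed-length: 3 bits × 141 symbols = 423 bits.
Huffman merges:
combine g(5), f(15) → 20
combine c(16), d(17) → 33
combine a(19), 20 → 39
combine e(21), b(22) → 43
combine h(26), 33 → 59
combine 39, 43 → 82
combine 59, 82 → 141
Huffman total = 20 + 33 + 39 + 43 + 59 + 82 + 141 = 417 bits.
Saving = 423 − 417 = 6 bits.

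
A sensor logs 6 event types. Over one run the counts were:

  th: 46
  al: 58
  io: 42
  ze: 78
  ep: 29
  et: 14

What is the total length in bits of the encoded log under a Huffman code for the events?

662

Merge the two smallest weights repeatedly:
combine et(14), ep(29) → 43
combine io(42), 43 → 85
combine th(46), al(58) → 104
combine ze(78), 85 → 163
combine 104, 163 → 267
Each symbol's bit-cost is frequency × depth; summing gives 662 bits (equivalently 43 + 85 + 104 + 163 + 267).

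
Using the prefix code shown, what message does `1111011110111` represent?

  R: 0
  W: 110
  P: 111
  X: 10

Read left to right; each codeword is recognised as soon as it completes (prefix code):
  111→P | 10→X | 111→P | 10→X | 111→P
Decoded message: PXPXP

PXPXP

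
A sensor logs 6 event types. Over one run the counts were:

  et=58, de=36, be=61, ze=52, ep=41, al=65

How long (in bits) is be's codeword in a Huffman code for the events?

2

Huffman merges, smallest pair first:
merge de(36) and ep(41): 77
merge ze(52) and et(58): 110
merge be(61) and al(65): 126
merge 77 and 110: 187
merge 126 and 187: 313
be's leaf is at depth 2, giving a 2-bit codeword.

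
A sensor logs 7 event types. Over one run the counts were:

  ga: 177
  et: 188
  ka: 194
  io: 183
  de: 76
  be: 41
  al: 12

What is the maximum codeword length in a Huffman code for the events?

Merge the two lowest-weight nodes at each step:
combine al(12), be(41) → 53
combine 53, de(76) → 129
combine 129, ga(177) → 306
combine io(183), et(188) → 371
combine ka(194), 306 → 500
combine 371, 500 → 871
Maximum depth reached is 5.

5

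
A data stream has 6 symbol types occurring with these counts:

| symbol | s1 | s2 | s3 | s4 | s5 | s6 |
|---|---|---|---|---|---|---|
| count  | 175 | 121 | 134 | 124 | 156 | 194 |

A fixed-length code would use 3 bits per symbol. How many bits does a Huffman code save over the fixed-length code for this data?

Fixed-length: 3 bits × 904 symbols = 2712 bits.
Huffman merges:
combine s2(121), s4(124) → 245
combine s3(134), s5(156) → 290
combine s1(175), s6(194) → 369
combine 245, 290 → 535
combine 369, 535 → 904
Huffman total = 245 + 290 + 369 + 535 + 904 = 2343 bits.
Saving = 2712 − 2343 = 369 bits.

369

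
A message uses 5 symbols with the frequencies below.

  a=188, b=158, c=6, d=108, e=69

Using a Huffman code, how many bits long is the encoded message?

Build the Huffman tree bottom-up:
merge c(6) and e(69): 75
merge 75 and d(108): 183
merge b(158) and 183: 341
merge a(188) and 341: 529
Total encoded bits = sum of merged weights = 75 + 183 + 341 + 529 = 1128.

1128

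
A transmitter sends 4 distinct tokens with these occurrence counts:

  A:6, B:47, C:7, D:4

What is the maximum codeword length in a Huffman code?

Merge the two lowest-weight nodes at each step:
combine D(4), A(6) → 10
combine C(7), 10 → 17
combine 17, B(47) → 64
The rarest symbols sit at the bottom; the longest codeword is 3 bits.

3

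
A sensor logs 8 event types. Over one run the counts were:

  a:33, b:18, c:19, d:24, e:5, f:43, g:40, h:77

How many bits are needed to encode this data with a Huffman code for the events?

Merge the two smallest weights repeatedly:
merge e(5) and b(18): 23
merge c(19) and 23: 42
merge d(24) and a(33): 57
merge g(40) and 42: 82
merge f(43) and 57: 100
merge h(77) and 82: 159
merge 100 and 159: 259
Each symbol's bit-cost is frequency × depth; summing gives 722 bits (equivalently 23 + 42 + 57 + 82 + 100 + 159 + 259).

722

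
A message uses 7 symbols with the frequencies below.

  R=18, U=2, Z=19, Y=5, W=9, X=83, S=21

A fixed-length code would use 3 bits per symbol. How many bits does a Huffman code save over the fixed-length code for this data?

Fixed-length: 3 bits × 157 symbols = 471 bits.
Huffman merges:
U(2) + Y(5) → 7
7 + W(9) → 16
16 + R(18) → 34
Z(19) + S(21) → 40
34 + 40 → 74
74 + X(83) → 157
Huffman total = 7 + 16 + 34 + 40 + 74 + 157 = 328 bits.
Saving = 471 − 328 = 143 bits.

143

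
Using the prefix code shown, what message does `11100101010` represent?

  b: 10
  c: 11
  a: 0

Read left to right; each codeword is recognised as soon as it completes (prefix code):
  11→c | 10→b | 0→a | 10→b | 10→b | 10→b
Decoded message: cbabbb

cbabbb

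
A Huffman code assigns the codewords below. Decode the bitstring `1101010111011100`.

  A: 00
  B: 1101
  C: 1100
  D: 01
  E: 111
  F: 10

BDDBC

Read left to right; each codeword is recognised as soon as it completes (prefix code):
  1101→B | 01→D | 01→D | 1101→B | 1100→C
Decoded message: BDDBC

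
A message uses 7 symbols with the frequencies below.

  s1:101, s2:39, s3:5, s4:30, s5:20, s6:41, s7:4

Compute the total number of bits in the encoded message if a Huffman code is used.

556

Merge the two smallest weights repeatedly:
merge s7(4) and s3(5): 9
merge 9 and s5(20): 29
merge 29 and s4(30): 59
merge s2(39) and s6(41): 80
merge 59 and 80: 139
merge s1(101) and 139: 240
The encoded length is the sum of every internal node's weight: 9 + 29 + 59 + 80 + 139 + 240 = 556 bits.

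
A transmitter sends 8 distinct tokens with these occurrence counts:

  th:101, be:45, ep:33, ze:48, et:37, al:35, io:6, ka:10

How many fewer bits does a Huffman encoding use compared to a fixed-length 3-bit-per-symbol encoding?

Fixed-length: 3 bits × 315 symbols = 945 bits.
Huffman merges:
io(6) + ka(10) → 16
16 + ep(33) → 49
al(35) + et(37) → 72
be(45) + ze(48) → 93
49 + 72 → 121
93 + th(101) → 194
121 + 194 → 315
Huffman total = 16 + 49 + 72 + 93 + 121 + 194 + 315 = 860 bits.
Saving = 945 − 860 = 85 bits.

85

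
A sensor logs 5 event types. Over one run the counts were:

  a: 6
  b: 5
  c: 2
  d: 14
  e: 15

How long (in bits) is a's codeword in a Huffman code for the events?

3

Repeatedly merge the two smallest:
c(2) + b(5) → 7
a(6) + 7 → 13
13 + d(14) → 27
e(15) + 27 → 42
a's leaf is at depth 3, giving a 3-bit codeword.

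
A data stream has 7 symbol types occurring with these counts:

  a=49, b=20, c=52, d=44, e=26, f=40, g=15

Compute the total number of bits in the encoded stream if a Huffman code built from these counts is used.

Merge the two smallest weights repeatedly:
combine g(15), b(20) → 35
combine e(26), 35 → 61
combine f(40), d(44) → 84
combine a(49), c(52) → 101
combine 61, 84 → 145
combine 101, 145 → 246
Each symbol's bit-cost is frequency × depth; summing gives 672 bits (equivalently 35 + 61 + 84 + 101 + 145 + 246).

672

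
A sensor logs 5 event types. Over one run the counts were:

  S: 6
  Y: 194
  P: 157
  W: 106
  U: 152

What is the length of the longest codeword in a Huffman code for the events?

Merge the two lowest-weight nodes at each step:
merge S(6) and W(106): 112
merge 112 and U(152): 264
merge P(157) and Y(194): 351
merge 264 and 351: 615
The rarest symbols sit at the bottom; the longest codeword is 3 bits.

3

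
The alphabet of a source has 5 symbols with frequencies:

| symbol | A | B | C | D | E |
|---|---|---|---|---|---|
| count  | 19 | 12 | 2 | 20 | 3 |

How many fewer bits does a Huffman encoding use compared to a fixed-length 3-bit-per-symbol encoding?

54

Fixed-length: 3 bits × 56 symbols = 168 bits.
Huffman merges:
combine C(2), E(3) → 5
combine 5, B(12) → 17
combine 17, A(19) → 36
combine D(20), 36 → 56
Huffman total = 5 + 17 + 36 + 56 = 114 bits.
Saving = 168 − 114 = 54 bits.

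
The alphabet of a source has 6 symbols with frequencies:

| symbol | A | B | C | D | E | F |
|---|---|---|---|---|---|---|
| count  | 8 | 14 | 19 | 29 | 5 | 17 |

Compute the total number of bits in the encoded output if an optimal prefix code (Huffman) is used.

Build the Huffman tree bottom-up:
merge E(5) and A(8): 13
merge 13 and B(14): 27
merge F(17) and C(19): 36
merge 27 and D(29): 56
merge 36 and 56: 92
The encoded length is the sum of every internal node's weight: 13 + 27 + 36 + 56 + 92 = 224 bits.

224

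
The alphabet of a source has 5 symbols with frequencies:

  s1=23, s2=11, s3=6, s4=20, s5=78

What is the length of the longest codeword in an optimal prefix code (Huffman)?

Merge the two lowest-weight nodes at each step:
s3(6) + s2(11) → 17
17 + s4(20) → 37
s1(23) + 37 → 60
60 + s5(78) → 138
Maximum depth reached is 4.

4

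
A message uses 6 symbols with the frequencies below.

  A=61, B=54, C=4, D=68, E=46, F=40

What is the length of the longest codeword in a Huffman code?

Merge the two lowest-weight nodes at each step:
merge C(4) and F(40): 44
merge 44 and E(46): 90
merge B(54) and A(61): 115
merge D(68) and 90: 158
merge 115 and 158: 273
The first pair merged (C, F) ends up deepest, at depth 4.

4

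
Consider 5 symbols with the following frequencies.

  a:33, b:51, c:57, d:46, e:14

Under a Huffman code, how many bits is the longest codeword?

3

Merge the two lowest-weight nodes at each step:
merge e(14) and a(33): 47
merge d(46) and 47: 93
merge b(51) and c(57): 108
merge 93 and 108: 201
Maximum depth reached is 3.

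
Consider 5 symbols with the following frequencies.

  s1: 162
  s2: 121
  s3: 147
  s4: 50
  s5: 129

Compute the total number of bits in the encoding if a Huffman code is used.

Build the Huffman tree bottom-up:
combine s4(50), s2(121) → 171
combine s5(129), s3(147) → 276
combine s1(162), 171 → 333
combine 276, 333 → 609
Total encoded bits = sum of merged weights = 171 + 276 + 333 + 609 = 1389.

1389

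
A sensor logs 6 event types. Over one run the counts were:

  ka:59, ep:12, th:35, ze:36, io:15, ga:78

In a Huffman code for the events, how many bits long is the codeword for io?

4

Build the tree from the bottom:
ep(12) + io(15) → 27
27 + th(35) → 62
ze(36) + ka(59) → 95
62 + ga(78) → 140
95 + 140 → 235
The subtree containing io is merged 4 times, so code length = 4.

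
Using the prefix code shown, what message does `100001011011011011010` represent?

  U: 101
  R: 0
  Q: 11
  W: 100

WRRUUUUUR

Read left to right; each codeword is recognised as soon as it completes (prefix code):
  100→W | 0→R | 0→R | 101→U | 101→U | 101→U | 101→U | 101→U | 0→R
Decoded message: WRRUUUUUR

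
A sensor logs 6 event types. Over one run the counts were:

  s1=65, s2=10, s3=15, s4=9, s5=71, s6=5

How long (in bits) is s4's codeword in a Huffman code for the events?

5

Repeatedly merge the two smallest:
combine s6(5), s4(9) → 14
combine s2(10), 14 → 24
combine s3(15), 24 → 39
combine 39, s1(65) → 104
combine s5(71), 104 → 175
The subtree containing s4 is merged 5 times, so code length = 5.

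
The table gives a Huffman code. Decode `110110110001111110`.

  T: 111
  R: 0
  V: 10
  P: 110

Read left to right; each codeword is recognised as soon as it completes (prefix code):
  110→P | 110→P | 110→P | 0→R | 0→R | 111→T | 111→T | 0→R
Decoded message: PPPRRTTR

PPPRRTTR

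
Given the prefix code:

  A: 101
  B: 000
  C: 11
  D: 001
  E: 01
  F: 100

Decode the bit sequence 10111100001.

Read left to right; each codeword is recognised as soon as it completes (prefix code):
  101→A | 11→C | 100→F | 001→D
Decoded message: ACFD

ACFD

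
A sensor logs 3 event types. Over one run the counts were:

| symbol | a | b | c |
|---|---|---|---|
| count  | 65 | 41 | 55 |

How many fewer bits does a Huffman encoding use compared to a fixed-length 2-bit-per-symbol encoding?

65

Fixed-length: 2 bits × 161 symbols = 322 bits.
Huffman merges:
combine b(41), c(55) → 96
combine a(65), 96 → 161
Huffman total = 96 + 161 = 257 bits.
Saving = 322 − 257 = 65 bits.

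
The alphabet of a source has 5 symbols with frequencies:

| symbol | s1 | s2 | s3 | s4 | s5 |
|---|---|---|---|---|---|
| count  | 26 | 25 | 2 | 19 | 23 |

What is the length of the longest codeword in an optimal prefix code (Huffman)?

3

Merge the two lowest-weight nodes at each step:
combine s3(2), s4(19) → 21
combine 21, s5(23) → 44
combine s2(25), s1(26) → 51
combine 44, 51 → 95
The rarest symbols sit at the bottom; the longest codeword is 3 bits.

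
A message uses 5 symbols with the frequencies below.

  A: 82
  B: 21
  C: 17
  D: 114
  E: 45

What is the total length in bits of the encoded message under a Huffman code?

565

Greedily combine the two least-frequent nodes:
C(17) + B(21) → 38
38 + E(45) → 83
A(82) + 83 → 165
D(114) + 165 → 279
The encoded length is the sum of every internal node's weight: 38 + 83 + 165 + 279 = 565 bits.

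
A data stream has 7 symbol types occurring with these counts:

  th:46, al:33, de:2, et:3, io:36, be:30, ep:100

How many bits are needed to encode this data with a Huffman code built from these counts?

Merge the two smallest weights repeatedly:
de(2) + et(3) → 5
5 + be(30) → 35
al(33) + 35 → 68
io(36) + th(46) → 82
68 + 82 → 150
ep(100) + 150 → 250
The encoded length is the sum of every internal node's weight: 5 + 35 + 68 + 82 + 150 + 250 = 590 bits.

590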